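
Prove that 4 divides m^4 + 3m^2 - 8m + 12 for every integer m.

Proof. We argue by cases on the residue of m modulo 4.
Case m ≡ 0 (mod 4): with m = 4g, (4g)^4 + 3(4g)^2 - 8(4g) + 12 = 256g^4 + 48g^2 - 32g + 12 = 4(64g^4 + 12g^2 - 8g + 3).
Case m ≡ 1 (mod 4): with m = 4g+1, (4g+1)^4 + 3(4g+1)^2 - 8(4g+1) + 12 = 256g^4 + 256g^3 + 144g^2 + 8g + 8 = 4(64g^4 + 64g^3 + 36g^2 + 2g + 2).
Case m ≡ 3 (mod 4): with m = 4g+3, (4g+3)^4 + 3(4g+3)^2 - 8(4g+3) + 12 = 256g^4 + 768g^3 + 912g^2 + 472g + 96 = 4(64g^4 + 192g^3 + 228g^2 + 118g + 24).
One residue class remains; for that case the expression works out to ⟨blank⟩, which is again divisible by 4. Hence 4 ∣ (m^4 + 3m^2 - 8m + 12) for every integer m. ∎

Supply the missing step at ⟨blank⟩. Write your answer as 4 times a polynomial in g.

4(64g^4 + 128g^3 + 108g^2 + 36g + 6)

The residues treated are {0, 1, 3}, so the missing case is m ≡ 2 (mod 4); write m = 4g+2.
Then (4g+2)^4 + 3(4g+2)^2 - 8(4g+2) + 12 = 256g^4 + 512g^3 + 432g^2 + 144g + 24 = 4(64g^4 + 128g^3 + 108g^2 + 36g + 6).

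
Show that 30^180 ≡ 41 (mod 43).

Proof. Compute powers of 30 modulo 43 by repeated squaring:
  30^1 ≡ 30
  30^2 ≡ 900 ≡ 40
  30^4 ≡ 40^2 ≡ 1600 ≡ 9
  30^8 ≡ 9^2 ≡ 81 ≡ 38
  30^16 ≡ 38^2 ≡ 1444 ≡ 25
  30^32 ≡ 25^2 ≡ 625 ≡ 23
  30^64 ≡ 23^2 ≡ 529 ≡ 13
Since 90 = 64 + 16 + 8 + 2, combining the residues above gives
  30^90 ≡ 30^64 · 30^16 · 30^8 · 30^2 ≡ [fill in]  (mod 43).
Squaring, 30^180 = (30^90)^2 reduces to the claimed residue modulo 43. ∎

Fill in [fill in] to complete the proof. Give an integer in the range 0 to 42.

Multiply the listed residues: 13 · 25 · 38 · 40 = 325 → 12350 → 494000.
Reducing modulo 43: 494000 = 11488·43 + 16, so 30^90 ≡ 16.

16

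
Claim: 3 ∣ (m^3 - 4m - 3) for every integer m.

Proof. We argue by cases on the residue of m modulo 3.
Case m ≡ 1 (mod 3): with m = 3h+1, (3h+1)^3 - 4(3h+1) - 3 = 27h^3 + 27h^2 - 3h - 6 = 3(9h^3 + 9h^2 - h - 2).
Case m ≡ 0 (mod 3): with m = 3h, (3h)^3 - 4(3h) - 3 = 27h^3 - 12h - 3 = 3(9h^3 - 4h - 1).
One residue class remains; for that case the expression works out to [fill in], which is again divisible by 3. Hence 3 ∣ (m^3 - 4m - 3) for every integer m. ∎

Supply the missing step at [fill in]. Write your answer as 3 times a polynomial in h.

3(9h^3 + 18h^2 + 8h - 1)

Only m ≡ 2 (mod 3) is unaccounted for. Put m = 3h+2:
(3h+2)^3 - 4(3h+2) - 3 expands to 27h^3 + 54h^2 + 24h - 3,
and factoring out 3 leaves 3(9h^3 + 18h^2 + 8h - 1).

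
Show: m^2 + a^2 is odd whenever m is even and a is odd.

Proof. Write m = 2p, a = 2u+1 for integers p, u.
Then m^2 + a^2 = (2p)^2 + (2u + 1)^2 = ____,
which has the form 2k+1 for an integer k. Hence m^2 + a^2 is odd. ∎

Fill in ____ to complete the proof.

(2p)^2 + (2u + 1)^2 = 4p^2 + 4u^2 + 4u + 1
= 2(2p^2 + 2u^2 + 2u) + 1.
Since 2p^2 + 2u^2 + 2u is an integer, the sum of squares is of the form 2k+1 for an integer k.

2(2p^2 + 2u^2 + 2u) + 1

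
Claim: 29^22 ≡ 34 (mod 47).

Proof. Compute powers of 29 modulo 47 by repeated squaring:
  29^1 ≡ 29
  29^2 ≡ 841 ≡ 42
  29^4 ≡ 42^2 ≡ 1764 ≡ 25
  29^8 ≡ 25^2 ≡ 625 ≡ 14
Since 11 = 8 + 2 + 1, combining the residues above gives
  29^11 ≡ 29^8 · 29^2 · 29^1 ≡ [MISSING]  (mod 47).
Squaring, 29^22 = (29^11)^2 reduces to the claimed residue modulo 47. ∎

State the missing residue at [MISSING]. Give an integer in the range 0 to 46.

38

29^8 · 29^2 · 29^1 ≡ 14 · 42 · 29 = 17052.
17052 mod 47 = 38, so 29^11 ≡ 38 (mod 47).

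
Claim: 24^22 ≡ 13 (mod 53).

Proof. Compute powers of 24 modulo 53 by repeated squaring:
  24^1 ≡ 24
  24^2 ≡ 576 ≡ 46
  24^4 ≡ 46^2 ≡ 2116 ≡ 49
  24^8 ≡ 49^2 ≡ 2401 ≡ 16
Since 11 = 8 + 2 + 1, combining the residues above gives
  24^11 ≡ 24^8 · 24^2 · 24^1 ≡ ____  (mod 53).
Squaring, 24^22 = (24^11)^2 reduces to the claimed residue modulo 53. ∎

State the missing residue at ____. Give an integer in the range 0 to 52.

15

24^8 · 24^2 · 24^1 ≡ 16 · 46 · 24 = 17664.
17664 mod 53 = 15, so 24^11 ≡ 15 (mod 53).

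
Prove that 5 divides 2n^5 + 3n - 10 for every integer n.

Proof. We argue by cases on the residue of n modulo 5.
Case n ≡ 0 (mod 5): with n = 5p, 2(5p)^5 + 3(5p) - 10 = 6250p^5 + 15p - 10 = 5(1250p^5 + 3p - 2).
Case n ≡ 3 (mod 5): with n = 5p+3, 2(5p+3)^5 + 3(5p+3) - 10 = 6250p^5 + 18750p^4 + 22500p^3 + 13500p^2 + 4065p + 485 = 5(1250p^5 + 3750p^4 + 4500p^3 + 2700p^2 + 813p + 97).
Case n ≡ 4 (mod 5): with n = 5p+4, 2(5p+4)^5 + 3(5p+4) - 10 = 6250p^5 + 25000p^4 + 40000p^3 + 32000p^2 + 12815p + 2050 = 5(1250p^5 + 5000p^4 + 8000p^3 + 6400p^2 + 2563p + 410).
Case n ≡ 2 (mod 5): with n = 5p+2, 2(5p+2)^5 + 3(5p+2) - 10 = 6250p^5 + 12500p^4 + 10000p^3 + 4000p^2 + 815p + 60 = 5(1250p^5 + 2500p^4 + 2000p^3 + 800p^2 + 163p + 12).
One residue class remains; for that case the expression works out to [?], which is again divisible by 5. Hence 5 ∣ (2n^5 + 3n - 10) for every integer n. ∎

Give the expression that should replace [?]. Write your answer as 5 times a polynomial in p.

The residues treated are {0, 3, 4, 2}, so the missing case is n ≡ 1 (mod 5); write n = 5p+1.
Then 2(5p+1)^5 + 3(5p+1) - 10 = 6250p^5 + 6250p^4 + 2500p^3 + 500p^2 + 65p - 5 = 5(1250p^5 + 1250p^4 + 500p^3 + 100p^2 + 13p - 1).

5(1250p^5 + 1250p^4 + 500p^3 + 100p^2 + 13p - 1)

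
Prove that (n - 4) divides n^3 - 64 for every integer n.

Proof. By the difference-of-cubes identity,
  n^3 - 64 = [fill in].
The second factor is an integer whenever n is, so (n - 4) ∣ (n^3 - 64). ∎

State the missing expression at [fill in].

(n - 4)(n^2 + 4n + 16)

Polynomial division of n^3 - 64 by n - 4 leaves remainder 0 and quotient n^2 + 4n + 16.
Hence n^3 - 64 = (n - 4)(n^2 + 4n + 16).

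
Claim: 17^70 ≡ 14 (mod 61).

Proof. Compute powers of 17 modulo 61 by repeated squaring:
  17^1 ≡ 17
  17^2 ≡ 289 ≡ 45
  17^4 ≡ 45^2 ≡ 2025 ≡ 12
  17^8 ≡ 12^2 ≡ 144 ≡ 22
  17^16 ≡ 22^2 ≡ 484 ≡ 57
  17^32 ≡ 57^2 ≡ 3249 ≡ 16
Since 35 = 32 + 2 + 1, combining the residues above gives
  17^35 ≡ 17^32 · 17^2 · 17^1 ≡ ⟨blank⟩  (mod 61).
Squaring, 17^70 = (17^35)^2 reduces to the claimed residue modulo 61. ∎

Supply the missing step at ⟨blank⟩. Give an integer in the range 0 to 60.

Multiply the listed residues: 16 · 45 · 17 = 720 → 12240.
Reducing modulo 61: 12240 = 200·61 + 40, so 17^35 ≡ 40.

40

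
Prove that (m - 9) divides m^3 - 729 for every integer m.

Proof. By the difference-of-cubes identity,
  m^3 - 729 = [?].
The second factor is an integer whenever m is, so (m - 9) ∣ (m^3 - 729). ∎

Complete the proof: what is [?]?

Polynomial division of m^3 - 729 by m - 9 leaves remainder 0 and quotient m^2 + 9m + 81.
Hence m^3 - 729 = (m - 9)(m^2 + 9m + 81).

(m - 9)(m^2 + 9m + 81)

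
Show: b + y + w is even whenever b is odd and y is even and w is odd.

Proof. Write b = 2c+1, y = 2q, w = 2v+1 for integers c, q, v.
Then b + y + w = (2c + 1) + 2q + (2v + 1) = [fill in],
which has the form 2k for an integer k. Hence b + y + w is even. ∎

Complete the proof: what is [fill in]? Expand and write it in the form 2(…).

2(c + q + v + 1)

Expanding: (2c + 1) + 2q + (2v + 1) = 2c + 2q + 2v + 2.
Every term is even; pulling out the factor of 2 gives 2(c + q + v + 1).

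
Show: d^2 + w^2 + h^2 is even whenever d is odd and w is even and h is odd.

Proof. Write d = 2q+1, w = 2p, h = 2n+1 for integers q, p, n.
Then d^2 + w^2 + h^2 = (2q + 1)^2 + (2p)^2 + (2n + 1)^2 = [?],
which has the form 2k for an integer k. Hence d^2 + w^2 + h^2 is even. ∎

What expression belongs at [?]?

2(2n^2 + 2n + 2p^2 + 2q^2 + 2q + 1)

Expanding: (2q + 1)^2 + (2p)^2 + (2n + 1)^2 = 4n^2 + 4n + 4p^2 + 4q^2 + 4q + 2.
Every term is even; pulling out the factor of 2 gives 2(2n^2 + 2n + 2p^2 + 2q^2 + 2q + 1).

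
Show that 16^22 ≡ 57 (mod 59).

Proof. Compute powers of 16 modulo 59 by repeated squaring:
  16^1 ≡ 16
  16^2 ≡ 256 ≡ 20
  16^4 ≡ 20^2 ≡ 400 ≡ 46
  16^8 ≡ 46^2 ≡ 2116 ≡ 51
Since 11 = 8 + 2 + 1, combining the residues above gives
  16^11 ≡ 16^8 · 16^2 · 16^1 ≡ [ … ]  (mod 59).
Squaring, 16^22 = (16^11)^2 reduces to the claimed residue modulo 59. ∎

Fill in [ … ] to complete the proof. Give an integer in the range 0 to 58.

Multiply the listed residues: 51 · 20 · 16 = 1020 → 16320.
Reducing modulo 59: 16320 = 276·59 + 36, so 16^11 ≡ 36.

36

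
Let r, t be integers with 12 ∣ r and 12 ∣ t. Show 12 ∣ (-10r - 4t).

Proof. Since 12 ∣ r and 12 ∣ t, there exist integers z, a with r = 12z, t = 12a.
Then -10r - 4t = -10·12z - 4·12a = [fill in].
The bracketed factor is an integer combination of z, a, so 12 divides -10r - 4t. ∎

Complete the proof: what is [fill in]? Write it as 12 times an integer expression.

12(-4a - 10z)

Pull the common 12 out of every term: -10·12z - 4·12a = 12(-4a - 10z).
-4a - 10z is an integer, which exhibits the divisibility.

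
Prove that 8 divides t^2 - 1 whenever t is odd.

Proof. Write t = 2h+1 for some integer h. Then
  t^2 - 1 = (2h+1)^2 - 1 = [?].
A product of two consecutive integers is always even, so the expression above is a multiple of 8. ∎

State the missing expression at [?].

4h(h + 1)

(2h+1)^2 - 1 = 4h^2 + 4h + 1 - 1 = 4h^2 + 4h = 4h(h+1).
Since h and h+1 are consecutive, h(h+1) is even, and 4·(even) is a multiple of 8.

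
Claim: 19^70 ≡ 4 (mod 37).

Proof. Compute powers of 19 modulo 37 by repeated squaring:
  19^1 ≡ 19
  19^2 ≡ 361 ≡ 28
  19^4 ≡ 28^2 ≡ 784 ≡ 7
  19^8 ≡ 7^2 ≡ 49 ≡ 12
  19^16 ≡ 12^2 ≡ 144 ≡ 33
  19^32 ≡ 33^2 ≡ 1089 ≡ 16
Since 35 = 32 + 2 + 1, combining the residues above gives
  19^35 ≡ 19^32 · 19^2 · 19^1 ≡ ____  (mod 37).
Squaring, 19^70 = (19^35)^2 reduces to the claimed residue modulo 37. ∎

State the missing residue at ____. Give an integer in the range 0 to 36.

19^32 · 19^2 · 19^1 ≡ 16 · 28 · 19 = 8512.
8512 mod 37 = 2, so 19^35 ≡ 2 (mod 37).

2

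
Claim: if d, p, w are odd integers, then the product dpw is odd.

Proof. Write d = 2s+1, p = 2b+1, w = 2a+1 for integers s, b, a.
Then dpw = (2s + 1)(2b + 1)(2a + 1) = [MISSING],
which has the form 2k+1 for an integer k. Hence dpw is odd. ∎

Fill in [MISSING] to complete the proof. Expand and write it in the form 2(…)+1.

2(4abs + 2ab + 2as + a + 2bs + b + s) + 1

Expanding: (2s + 1)(2b + 1)(2a + 1) = 8abs + 4ab + 4as + 2a + 4bs + 2b + 2s + 1.
Every term except the constant is even, so this is 2(4abs + 2ab + 2as + a + 2bs + b + s) + 1,
and 4abs + 2ab + 2as + a + 2bs + b + s ∈ ℤ gives the required form.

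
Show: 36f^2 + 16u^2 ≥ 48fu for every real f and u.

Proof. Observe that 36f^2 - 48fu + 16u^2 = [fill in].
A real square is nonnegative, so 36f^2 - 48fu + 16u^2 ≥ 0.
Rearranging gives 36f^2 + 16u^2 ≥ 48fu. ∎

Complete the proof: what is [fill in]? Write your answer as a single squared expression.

The leading and trailing coefficients are 6^2 and 4^2, and 48 = 2·6·4, so the trinomial is (6f - 4u)^2.
Hence 36f^2 - 48fu + 16u^2 ≥ 0.

(6f - 4u)^2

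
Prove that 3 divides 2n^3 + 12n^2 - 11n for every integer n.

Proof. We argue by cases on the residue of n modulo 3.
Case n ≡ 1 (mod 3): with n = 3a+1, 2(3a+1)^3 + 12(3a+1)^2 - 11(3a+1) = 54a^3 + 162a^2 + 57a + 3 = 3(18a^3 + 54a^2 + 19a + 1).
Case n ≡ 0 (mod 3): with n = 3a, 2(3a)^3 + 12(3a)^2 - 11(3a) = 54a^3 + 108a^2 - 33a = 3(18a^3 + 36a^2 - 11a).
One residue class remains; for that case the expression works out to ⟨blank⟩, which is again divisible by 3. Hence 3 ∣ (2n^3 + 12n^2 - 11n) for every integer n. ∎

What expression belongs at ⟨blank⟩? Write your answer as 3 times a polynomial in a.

3(18a^3 + 72a^2 + 61a + 14)

The residues treated are {1, 0}, so the missing case is n ≡ 2 (mod 3); write n = 3a+2.
Then 2(3a+2)^3 + 12(3a+2)^2 - 11(3a+2) = 54a^3 + 216a^2 + 183a + 42 = 3(18a^3 + 72a^2 + 61a + 14).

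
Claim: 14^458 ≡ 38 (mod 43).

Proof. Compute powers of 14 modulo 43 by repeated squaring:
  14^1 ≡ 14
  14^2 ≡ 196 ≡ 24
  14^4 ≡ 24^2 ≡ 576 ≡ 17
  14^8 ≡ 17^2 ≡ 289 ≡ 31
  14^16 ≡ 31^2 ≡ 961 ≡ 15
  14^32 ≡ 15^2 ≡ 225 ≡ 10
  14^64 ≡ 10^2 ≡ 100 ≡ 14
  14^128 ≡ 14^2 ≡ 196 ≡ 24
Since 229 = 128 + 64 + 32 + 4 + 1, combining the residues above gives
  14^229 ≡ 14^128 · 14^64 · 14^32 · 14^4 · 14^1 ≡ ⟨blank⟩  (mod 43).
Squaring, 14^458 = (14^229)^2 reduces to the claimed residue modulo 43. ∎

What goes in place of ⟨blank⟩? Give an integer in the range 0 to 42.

9

Multiply the listed residues: 24 · 14 · 10 · 17 · 14 = 336 → 3360 → 57120 → 799680.
Reducing modulo 43: 799680 = 18597·43 + 9, so 14^229 ≡ 9.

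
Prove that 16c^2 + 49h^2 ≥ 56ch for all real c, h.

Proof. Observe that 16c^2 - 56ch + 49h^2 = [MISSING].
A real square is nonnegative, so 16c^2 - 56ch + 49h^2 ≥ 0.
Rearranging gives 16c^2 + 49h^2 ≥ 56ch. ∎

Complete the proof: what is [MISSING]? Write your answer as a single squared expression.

16c^2 - 56ch + 49h^2 is a perfect-square trinomial: the outer terms are (4c)^2 and (7h)^2, and the cross term is -2·4c·7h.
So 16c^2 - 56ch + 49h^2 = (4c - 7h)^2 ≥ 0.

(4c - 7h)^2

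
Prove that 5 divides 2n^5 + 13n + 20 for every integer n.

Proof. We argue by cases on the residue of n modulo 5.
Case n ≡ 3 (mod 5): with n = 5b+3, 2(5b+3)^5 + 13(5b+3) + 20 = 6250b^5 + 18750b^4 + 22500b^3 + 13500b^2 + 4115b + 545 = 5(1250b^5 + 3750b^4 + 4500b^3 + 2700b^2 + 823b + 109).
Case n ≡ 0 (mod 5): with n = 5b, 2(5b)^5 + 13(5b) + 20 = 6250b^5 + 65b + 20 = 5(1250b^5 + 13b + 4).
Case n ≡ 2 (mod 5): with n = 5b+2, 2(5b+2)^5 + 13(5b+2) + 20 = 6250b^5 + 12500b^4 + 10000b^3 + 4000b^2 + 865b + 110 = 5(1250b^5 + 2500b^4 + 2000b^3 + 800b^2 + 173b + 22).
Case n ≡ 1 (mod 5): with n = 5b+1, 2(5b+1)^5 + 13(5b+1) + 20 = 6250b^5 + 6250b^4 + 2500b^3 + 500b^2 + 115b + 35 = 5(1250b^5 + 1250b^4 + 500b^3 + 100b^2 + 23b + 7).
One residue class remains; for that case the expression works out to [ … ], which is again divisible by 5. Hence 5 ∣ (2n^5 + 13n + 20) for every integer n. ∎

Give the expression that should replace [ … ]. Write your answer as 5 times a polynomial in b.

5(1250b^5 + 5000b^4 + 8000b^3 + 6400b^2 + 2573b + 424)

The residues treated are {3, 0, 2, 1}, so the missing case is n ≡ 4 (mod 5); write n = 5b+4.
Then 2(5b+4)^5 + 13(5b+4) + 20 = 6250b^5 + 25000b^4 + 40000b^3 + 32000b^2 + 12865b + 2120 = 5(1250b^5 + 5000b^4 + 8000b^3 + 6400b^2 + 2573b + 424).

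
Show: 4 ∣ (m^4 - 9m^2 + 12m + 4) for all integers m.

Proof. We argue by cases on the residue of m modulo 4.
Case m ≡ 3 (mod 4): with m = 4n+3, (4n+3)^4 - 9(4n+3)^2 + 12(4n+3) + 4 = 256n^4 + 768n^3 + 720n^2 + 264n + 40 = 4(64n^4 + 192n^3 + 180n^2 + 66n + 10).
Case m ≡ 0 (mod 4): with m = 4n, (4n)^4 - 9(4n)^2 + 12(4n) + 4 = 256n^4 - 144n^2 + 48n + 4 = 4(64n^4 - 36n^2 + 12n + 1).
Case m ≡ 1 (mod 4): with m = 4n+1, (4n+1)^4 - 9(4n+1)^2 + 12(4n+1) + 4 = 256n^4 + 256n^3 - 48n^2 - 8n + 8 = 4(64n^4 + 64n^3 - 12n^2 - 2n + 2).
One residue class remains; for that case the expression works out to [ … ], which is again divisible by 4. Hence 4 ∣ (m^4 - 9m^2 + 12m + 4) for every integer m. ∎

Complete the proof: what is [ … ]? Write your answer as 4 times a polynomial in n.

Only m ≡ 2 (mod 4) is unaccounted for. Put m = 4n+2:
(4n+2)^4 - 9(4n+2)^2 + 12(4n+2) + 4 expands to 256n^4 + 512n^3 + 240n^2 + 32n + 8,
and factoring out 4 leaves 4(64n^4 + 128n^3 + 60n^2 + 8n + 2).

4(64n^4 + 128n^3 + 60n^2 + 8n + 2)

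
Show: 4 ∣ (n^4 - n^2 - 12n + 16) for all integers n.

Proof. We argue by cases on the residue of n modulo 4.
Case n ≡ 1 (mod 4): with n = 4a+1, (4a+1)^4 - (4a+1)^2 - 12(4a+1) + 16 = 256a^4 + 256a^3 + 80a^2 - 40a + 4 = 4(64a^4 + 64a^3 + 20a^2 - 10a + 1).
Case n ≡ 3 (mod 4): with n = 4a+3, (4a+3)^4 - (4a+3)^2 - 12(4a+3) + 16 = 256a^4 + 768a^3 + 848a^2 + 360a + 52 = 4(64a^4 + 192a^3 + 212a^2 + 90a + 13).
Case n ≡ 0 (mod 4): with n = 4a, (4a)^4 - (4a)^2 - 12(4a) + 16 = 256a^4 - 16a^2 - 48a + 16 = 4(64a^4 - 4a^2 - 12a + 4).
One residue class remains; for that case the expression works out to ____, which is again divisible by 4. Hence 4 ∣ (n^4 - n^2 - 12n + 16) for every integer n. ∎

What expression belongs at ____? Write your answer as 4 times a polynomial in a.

Only n ≡ 2 (mod 4) is unaccounted for. Put n = 4a+2:
(4a+2)^4 - (4a+2)^2 - 12(4a+2) + 16 expands to 256a^4 + 512a^3 + 368a^2 + 64a + 4,
and factoring out 4 leaves 4(64a^4 + 128a^3 + 92a^2 + 16a + 1).

4(64a^4 + 128a^3 + 92a^2 + 16a + 1)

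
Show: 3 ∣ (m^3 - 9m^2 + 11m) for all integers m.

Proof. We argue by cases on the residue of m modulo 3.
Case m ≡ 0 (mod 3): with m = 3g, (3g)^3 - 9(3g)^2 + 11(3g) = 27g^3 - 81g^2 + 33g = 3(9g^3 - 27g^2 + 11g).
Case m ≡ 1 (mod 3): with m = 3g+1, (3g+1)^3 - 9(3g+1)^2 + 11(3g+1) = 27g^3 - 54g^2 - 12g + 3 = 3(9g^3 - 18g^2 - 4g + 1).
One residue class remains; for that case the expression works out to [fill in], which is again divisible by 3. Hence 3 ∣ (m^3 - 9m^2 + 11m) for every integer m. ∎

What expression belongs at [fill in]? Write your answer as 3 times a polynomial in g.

3(9g^3 - 9g^2 - 13g - 2)

The residues treated are {0, 1}, so the missing case is m ≡ 2 (mod 3); write m = 3g+2.
Then (3g+2)^3 - 9(3g+2)^2 + 11(3g+2) = 27g^3 - 27g^2 - 39g - 6 = 3(9g^3 - 9g^2 - 13g - 2).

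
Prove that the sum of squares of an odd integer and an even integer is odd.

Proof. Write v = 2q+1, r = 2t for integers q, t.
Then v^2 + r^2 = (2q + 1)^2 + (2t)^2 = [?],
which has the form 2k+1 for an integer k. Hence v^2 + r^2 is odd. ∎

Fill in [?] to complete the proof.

Expanding: (2q + 1)^2 + (2t)^2 = 4q^2 + 4q + 4t^2 + 1.
Every term except the constant is even, so this is 2(2q^2 + 2q + 2t^2) + 1,
and 2q^2 + 2q + 2t^2 ∈ ℤ gives the required form.

2(2q^2 + 2q + 2t^2) + 1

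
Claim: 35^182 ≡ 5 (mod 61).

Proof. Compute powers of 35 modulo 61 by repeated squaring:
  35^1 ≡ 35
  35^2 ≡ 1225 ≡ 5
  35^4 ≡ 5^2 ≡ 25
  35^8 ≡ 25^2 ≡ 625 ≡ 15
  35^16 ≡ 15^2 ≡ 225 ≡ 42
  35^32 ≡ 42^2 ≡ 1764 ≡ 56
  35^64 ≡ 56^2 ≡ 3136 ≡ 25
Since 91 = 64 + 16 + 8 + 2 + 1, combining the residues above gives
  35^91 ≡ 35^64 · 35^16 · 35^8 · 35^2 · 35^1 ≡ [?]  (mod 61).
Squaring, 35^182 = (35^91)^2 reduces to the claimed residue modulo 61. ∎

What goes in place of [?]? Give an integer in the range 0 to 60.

Multiply the listed residues: 25 · 42 · 15 · 5 · 35 = 1050 → 15750 → 78750 → 2756250.
Reducing modulo 61: 2756250 = 45184·61 + 26, so 35^91 ≡ 26.

26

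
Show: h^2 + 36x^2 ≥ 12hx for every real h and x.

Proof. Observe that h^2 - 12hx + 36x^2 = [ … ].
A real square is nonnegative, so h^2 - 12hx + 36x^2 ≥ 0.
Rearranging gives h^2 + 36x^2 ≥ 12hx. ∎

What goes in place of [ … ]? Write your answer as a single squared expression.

(h - 6x)^2

h^2 - 12hx + 36x^2 is a perfect-square trinomial: the outer terms are (h)^2 and (6x)^2, and the cross term is -2·h·6x.
So h^2 - 12hx + 36x^2 = (h - 6x)^2 ≥ 0.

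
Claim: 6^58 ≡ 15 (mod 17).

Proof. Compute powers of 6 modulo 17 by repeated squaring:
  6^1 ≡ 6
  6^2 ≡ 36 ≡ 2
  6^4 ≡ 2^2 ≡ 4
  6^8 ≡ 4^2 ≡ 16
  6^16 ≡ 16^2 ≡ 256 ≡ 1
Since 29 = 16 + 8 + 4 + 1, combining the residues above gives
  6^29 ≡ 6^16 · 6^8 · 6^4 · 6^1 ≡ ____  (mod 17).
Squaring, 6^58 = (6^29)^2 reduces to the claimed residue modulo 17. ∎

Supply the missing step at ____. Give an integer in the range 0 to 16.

6^16 · 6^8 · 6^4 · 6^1 ≡ 1 · 16 · 4 · 6 = 384.
384 mod 17 = 10, so 6^29 ≡ 10 (mod 17).

10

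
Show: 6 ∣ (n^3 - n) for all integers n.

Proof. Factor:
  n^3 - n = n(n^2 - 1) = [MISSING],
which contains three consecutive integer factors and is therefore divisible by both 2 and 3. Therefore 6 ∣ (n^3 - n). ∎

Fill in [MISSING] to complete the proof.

n(n^2 - 1) = n(n - 1)(n + 1) = (n - 1)n(n + 1).
These three factors are consecutive integers, so their product is divisible by 6.

(n - 1)n(n + 1)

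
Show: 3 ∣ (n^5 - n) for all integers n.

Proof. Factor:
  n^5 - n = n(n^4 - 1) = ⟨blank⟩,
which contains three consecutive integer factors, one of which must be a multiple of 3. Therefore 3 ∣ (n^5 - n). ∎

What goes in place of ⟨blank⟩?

n^4 - 1 = (n^2 - 1)(n^2 + 1), and n^2 - 1 = (n-1)(n+1).
So n(n^4 - 1) = (n - 1)n(n + 1)(n^2 + 1).

(n - 1)n(n + 1)(n^2 + 1)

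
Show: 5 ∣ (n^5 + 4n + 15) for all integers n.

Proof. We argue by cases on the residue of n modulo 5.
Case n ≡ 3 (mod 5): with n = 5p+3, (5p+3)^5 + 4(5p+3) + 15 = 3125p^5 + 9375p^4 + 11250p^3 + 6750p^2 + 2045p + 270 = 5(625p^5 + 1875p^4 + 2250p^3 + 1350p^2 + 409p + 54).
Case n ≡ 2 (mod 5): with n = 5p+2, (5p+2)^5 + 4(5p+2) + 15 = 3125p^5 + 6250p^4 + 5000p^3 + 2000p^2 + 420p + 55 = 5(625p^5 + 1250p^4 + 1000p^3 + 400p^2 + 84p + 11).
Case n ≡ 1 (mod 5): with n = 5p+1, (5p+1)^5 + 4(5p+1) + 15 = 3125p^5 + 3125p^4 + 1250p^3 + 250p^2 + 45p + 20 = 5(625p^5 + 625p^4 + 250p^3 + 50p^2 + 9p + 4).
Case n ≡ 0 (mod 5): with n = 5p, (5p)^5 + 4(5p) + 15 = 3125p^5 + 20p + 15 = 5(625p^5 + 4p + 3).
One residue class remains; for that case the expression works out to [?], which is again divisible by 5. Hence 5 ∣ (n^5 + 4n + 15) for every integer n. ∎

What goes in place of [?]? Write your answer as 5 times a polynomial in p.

5(625p^5 + 2500p^4 + 4000p^3 + 3200p^2 + 1284p + 211)

Only n ≡ 4 (mod 5) is unaccounted for. Put n = 5p+4:
(5p+4)^5 + 4(5p+4) + 15 expands to 3125p^5 + 12500p^4 + 20000p^3 + 16000p^2 + 6420p + 1055,
and factoring out 5 leaves 5(625p^5 + 2500p^4 + 4000p^3 + 3200p^2 + 1284p + 211).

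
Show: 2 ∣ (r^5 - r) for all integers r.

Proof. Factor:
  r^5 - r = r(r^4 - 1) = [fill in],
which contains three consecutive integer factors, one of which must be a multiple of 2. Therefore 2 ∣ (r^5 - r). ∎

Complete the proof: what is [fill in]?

r^4 - 1 = (r^2 - 1)(r^2 + 1), and r^2 - 1 = (r-1)(r+1).
So r(r^4 - 1) = (r - 1)r(r + 1)(r^2 + 1).

(r - 1)r(r + 1)(r^2 + 1)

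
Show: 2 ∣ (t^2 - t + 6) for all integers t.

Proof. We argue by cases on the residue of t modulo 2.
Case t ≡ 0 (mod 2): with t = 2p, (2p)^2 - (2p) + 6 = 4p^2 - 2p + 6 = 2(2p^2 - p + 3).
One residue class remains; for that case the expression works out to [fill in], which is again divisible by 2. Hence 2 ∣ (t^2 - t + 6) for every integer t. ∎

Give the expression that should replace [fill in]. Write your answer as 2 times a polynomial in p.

2(2p^2 + p + 3)

The residues treated are {0}, so the missing case is t ≡ 1 (mod 2); write t = 2p+1.
Then (2p+1)^2 - (2p+1) + 6 = 4p^2 + 2p + 6 = 2(2p^2 + p + 3).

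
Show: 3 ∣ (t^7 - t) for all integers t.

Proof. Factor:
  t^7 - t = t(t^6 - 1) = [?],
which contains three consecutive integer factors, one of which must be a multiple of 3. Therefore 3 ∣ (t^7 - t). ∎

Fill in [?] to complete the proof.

t^6 - 1 = (t^2 - 1)(t^4 + t^2 + 1), and t^2 - 1 = (t-1)(t+1).
So t(t^6 - 1) = (t - 1)t(t + 1)(t^4 + t^2 + 1).

(t - 1)t(t + 1)(t^4 + t^2 + 1)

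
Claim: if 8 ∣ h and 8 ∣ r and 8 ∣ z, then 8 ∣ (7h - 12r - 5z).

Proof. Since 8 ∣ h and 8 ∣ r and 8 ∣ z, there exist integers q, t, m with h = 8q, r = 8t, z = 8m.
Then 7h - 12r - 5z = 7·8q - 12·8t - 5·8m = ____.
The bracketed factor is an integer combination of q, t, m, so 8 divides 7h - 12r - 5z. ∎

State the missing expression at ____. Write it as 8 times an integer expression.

Pull the common 8 out of every term: 7·8q - 12·8t - 5·8m = 8(-5m + 7q - 12t).
-5m + 7q - 12t is an integer, which exhibits the divisibility.

8(-5m + 7q - 12t)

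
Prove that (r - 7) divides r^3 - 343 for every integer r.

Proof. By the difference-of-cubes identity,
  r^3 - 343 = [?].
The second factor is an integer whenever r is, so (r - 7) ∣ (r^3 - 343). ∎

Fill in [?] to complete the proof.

(r - 7)(r^2 + 7r + 49)

Polynomial division of r^3 - 343 by r - 7 leaves remainder 0 and quotient r^2 + 7r + 49.
Hence r^3 - 343 = (r - 7)(r^2 + 7r + 49).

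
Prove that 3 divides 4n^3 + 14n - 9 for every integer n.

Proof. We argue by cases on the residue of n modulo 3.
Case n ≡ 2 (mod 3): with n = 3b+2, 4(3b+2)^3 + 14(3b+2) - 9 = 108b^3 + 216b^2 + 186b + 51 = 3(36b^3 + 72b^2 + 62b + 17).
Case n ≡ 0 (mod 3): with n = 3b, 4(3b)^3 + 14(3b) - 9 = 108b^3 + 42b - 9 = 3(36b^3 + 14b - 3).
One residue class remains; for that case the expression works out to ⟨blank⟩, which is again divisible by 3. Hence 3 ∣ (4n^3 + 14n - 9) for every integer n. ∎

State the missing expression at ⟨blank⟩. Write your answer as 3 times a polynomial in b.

The residues treated are {2, 0}, so the missing case is n ≡ 1 (mod 3); write n = 3b+1.
Then 4(3b+1)^3 + 14(3b+1) - 9 = 108b^3 + 108b^2 + 78b + 9 = 3(36b^3 + 36b^2 + 26b + 3).

3(36b^3 + 36b^2 + 26b + 3)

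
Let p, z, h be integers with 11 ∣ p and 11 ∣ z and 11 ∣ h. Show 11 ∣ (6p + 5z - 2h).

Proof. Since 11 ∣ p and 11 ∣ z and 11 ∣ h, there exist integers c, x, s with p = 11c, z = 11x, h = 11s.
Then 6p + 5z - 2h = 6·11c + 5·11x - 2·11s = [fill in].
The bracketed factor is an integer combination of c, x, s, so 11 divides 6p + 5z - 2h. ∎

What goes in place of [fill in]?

11(6c - 2s + 5x)

Each term has a factor of 11: 6·11c + 5·11x - 2·11s = 11·(6c - 2s + 5x).
Since 6c - 2s + 5x is an integer, 11 ∣ (6p + 5z - 2h).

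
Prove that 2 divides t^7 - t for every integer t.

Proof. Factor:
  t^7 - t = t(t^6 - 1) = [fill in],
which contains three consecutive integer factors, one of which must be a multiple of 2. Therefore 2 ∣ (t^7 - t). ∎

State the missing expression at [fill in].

t^6 - 1 = (t^2 - 1)(t^4 + t^2 + 1), and t^2 - 1 = (t-1)(t+1).
So t(t^6 - 1) = (t - 1)t(t + 1)(t^4 + t^2 + 1).

(t - 1)t(t + 1)(t^4 + t^2 + 1)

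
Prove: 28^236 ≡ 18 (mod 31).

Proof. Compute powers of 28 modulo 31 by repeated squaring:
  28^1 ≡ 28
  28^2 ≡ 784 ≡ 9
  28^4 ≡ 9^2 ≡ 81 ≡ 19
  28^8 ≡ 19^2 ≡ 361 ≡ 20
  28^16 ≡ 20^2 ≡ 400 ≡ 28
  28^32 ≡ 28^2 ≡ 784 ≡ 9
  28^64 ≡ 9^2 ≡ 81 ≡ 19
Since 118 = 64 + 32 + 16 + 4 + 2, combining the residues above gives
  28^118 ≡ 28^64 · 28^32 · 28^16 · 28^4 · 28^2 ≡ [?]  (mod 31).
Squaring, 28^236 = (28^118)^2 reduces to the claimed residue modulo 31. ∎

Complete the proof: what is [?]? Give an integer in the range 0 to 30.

7

28^64 · 28^32 · 28^16 · 28^4 · 28^2 ≡ 19 · 9 · 28 · 19 · 9 = 818748.
818748 mod 31 = 7, so 28^118 ≡ 7 (mod 31).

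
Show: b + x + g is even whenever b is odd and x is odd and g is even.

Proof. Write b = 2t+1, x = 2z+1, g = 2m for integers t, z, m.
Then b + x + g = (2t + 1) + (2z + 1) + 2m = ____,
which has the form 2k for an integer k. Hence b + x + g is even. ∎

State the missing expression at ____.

Expanding: (2t + 1) + (2z + 1) + 2m = 2m + 2t + 2z + 2.
Every term is even; pulling out the factor of 2 gives 2(m + t + z + 1).

2(m + t + z + 1)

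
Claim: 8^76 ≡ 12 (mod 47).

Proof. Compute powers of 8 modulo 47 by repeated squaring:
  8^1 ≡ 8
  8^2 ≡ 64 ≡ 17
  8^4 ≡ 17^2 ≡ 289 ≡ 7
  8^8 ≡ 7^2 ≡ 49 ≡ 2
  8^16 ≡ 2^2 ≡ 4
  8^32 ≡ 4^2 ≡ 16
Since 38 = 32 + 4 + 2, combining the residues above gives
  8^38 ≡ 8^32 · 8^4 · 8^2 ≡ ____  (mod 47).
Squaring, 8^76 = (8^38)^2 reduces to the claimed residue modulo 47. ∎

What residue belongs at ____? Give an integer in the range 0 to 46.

Multiply the listed residues: 16 · 7 · 17 = 112 → 1904.
Reducing modulo 47: 1904 = 40·47 + 24, so 8^38 ≡ 24.

24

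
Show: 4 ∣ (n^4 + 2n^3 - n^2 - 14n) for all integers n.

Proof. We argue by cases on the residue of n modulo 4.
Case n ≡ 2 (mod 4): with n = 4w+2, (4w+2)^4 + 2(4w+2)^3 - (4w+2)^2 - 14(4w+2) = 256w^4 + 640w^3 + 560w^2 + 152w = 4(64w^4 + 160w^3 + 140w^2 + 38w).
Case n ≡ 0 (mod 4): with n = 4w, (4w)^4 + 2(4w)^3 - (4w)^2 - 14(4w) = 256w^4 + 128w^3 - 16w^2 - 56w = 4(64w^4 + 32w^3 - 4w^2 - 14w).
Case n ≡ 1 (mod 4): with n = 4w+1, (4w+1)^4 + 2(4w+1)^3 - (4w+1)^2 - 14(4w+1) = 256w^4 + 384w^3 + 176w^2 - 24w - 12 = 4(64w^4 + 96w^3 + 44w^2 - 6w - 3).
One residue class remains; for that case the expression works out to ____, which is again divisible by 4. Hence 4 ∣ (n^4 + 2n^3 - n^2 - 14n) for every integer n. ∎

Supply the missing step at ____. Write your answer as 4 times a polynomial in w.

Only n ≡ 3 (mod 4) is unaccounted for. Put n = 4w+3:
(4w+3)^4 + 2(4w+3)^3 - (4w+3)^2 - 14(4w+3) expands to 256w^4 + 896w^3 + 1136w^2 + 568w + 84,
and factoring out 4 leaves 4(64w^4 + 224w^3 + 284w^2 + 142w + 21).

4(64w^4 + 224w^3 + 284w^2 + 142w + 21)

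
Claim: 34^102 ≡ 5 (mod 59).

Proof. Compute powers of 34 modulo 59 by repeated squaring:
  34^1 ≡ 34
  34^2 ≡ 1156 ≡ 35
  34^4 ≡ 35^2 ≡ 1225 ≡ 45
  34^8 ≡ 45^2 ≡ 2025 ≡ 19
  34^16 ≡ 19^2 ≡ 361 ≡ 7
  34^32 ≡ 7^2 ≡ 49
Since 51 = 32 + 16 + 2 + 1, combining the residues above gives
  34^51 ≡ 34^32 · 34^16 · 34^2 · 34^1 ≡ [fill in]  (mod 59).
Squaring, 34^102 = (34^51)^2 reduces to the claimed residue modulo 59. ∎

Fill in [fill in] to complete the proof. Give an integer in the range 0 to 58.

Multiply the listed residues: 49 · 7 · 35 · 34 = 343 → 12005 → 408170.
Reducing modulo 59: 408170 = 6918·59 + 8, so 34^51 ≡ 8.

8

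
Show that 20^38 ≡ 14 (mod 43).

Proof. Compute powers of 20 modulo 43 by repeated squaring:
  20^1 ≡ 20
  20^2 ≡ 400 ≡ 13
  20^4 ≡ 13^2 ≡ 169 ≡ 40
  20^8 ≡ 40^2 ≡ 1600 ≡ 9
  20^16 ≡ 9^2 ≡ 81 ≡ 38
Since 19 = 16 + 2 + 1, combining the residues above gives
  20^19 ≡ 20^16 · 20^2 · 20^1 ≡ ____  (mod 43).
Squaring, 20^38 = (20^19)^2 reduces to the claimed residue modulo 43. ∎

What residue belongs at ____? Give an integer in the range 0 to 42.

20^16 · 20^2 · 20^1 ≡ 38 · 13 · 20 = 9880.
9880 mod 43 = 33, so 20^19 ≡ 33 (mod 43).

33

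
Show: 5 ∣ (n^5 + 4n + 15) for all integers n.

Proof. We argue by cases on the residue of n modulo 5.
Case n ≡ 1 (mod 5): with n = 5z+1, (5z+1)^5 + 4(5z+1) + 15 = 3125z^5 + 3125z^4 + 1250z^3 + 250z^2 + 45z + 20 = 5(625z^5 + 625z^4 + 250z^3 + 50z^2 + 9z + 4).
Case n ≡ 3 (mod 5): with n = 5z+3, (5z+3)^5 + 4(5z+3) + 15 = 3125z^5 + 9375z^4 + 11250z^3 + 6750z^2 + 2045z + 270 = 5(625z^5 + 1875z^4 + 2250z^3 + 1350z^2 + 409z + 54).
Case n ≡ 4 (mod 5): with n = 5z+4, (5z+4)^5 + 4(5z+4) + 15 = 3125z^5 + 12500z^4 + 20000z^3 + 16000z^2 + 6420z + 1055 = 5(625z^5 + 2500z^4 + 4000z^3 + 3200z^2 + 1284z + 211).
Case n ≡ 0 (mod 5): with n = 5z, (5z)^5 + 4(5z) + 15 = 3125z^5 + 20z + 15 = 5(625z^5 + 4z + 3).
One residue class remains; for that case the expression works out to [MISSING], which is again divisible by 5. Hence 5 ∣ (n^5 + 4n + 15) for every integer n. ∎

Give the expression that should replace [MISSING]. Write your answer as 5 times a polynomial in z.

The residues treated are {1, 3, 4, 0}, so the missing case is n ≡ 2 (mod 5); write n = 5z+2.
Then (5z+2)^5 + 4(5z+2) + 15 = 3125z^5 + 6250z^4 + 5000z^3 + 2000z^2 + 420z + 55 = 5(625z^5 + 1250z^4 + 1000z^3 + 400z^2 + 84z + 11).

5(625z^5 + 1250z^4 + 1000z^3 + 400z^2 + 84z + 11)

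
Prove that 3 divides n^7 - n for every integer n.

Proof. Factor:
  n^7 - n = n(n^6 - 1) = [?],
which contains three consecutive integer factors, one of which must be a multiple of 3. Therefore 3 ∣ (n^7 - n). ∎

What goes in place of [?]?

n^6 - 1 = (n^2 - 1)(n^4 + n^2 + 1), and n^2 - 1 = (n-1)(n+1).
So n(n^6 - 1) = (n - 1)n(n + 1)(n^4 + n^2 + 1).

(n - 1)n(n + 1)(n^4 + n^2 + 1)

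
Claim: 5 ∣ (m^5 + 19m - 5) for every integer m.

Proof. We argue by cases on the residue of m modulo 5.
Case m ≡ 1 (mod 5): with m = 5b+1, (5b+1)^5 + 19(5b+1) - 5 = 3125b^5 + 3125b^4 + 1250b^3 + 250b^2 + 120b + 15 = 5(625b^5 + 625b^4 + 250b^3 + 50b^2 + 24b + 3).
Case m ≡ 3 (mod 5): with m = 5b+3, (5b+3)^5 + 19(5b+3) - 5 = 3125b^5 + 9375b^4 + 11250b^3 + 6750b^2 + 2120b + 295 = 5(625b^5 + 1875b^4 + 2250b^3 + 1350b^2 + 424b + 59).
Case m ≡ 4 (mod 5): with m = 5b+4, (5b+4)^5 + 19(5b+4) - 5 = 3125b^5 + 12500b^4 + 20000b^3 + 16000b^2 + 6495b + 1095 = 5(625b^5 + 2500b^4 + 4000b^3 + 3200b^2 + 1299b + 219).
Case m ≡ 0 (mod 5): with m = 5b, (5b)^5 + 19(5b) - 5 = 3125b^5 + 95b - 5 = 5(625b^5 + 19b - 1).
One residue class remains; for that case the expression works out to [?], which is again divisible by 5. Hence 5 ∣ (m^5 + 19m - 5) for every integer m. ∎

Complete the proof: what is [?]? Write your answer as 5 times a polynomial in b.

Only m ≡ 2 (mod 5) is unaccounted for. Put m = 5b+2:
(5b+2)^5 + 19(5b+2) - 5 expands to 3125b^5 + 6250b^4 + 5000b^3 + 2000b^2 + 495b + 65,
and factoring out 5 leaves 5(625b^5 + 1250b^4 + 1000b^3 + 400b^2 + 99b + 13).

5(625b^5 + 1250b^4 + 1000b^3 + 400b^2 + 99b + 13)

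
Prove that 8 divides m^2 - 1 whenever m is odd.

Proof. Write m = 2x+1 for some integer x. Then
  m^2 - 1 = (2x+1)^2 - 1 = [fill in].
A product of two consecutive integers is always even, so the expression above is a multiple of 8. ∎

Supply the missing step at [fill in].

4x(x + 1)

(2x+1)^2 - 1 = 4x^2 + 4x + 1 - 1 = 4x^2 + 4x = 4x(x+1).
Since x and x+1 are consecutive, x(x+1) is even, and 4·(even) is a multiple of 8.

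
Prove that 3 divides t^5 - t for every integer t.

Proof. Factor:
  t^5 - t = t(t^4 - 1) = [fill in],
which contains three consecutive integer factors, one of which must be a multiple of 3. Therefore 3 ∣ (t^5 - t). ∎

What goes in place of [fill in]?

(t - 1)t(t + 1)(t^2 + 1)

t^4 - 1 = (t^2 - 1)(t^2 + 1), and t^2 - 1 = (t-1)(t+1).
So t(t^4 - 1) = (t - 1)t(t + 1)(t^2 + 1).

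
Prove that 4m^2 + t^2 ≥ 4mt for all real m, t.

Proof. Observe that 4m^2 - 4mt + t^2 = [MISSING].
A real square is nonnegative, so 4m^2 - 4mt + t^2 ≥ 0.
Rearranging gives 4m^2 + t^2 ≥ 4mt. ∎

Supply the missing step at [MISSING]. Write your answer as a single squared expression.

(2m - t)^2

The leading and trailing coefficients are 2^2 and 1^2, and 4 = 2·2·1, so the trinomial is (2m - t)^2.
Hence 4m^2 - 4mt + t^2 ≥ 0.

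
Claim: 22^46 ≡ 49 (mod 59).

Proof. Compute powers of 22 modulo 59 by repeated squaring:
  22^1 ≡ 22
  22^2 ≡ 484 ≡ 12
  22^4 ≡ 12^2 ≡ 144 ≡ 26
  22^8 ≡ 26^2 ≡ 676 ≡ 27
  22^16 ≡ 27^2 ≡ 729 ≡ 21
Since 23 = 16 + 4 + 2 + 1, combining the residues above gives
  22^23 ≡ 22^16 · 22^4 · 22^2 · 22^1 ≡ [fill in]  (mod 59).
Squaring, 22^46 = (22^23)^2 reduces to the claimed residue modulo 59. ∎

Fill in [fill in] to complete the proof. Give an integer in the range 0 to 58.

7

Multiply the listed residues: 21 · 26 · 12 · 22 = 546 → 6552 → 144144.
Reducing modulo 59: 144144 = 2443·59 + 7, so 22^23 ≡ 7.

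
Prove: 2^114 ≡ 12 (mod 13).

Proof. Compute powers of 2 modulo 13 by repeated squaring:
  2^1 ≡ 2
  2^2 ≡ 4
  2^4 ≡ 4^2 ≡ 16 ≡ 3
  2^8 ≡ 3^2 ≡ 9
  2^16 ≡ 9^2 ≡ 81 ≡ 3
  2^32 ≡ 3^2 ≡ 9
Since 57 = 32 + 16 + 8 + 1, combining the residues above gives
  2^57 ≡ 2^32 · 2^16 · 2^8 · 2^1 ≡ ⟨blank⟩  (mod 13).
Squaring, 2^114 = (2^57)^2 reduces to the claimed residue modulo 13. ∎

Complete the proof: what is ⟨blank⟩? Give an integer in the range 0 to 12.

Multiply the listed residues: 9 · 3 · 9 · 2 = 27 → 243 → 486.
Reducing modulo 13: 486 = 37·13 + 5, so 2^57 ≡ 5.

5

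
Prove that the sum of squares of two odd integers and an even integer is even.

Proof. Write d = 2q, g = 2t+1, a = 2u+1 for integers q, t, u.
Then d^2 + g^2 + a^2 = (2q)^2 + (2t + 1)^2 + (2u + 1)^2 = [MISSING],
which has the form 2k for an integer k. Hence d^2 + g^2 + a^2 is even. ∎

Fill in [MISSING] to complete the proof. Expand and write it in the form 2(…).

Expanding: (2q)^2 + (2t + 1)^2 + (2u + 1)^2 = 4q^2 + 4t^2 + 4t + 4u^2 + 4u + 2.
Every term is even; pulling out the factor of 2 gives 2(2q^2 + 2t^2 + 2t + 2u^2 + 2u + 1).

2(2q^2 + 2t^2 + 2t + 2u^2 + 2u + 1)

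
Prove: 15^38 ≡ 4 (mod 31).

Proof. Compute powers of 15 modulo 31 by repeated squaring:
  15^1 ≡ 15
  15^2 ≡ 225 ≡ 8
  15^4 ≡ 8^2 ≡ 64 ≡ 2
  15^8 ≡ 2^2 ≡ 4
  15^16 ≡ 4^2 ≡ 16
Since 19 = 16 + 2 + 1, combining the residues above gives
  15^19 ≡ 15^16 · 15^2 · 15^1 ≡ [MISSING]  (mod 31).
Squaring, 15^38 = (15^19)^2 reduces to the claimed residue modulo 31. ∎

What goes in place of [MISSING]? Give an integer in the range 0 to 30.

Multiply the listed residues: 16 · 8 · 15 = 128 → 1920.
Reducing modulo 31: 1920 = 61·31 + 29, so 15^19 ≡ 29.

29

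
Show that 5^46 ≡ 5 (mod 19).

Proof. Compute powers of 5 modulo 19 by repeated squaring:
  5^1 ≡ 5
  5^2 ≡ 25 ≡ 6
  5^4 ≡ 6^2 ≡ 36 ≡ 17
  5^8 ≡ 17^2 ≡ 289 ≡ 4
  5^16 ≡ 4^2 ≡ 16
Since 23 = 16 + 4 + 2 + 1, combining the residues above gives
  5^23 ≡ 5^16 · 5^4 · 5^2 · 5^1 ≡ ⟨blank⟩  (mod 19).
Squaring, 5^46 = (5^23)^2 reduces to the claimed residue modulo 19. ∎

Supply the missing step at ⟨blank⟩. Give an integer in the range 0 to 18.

9

Multiply the listed residues: 16 · 17 · 6 · 5 = 272 → 1632 → 8160.
Reducing modulo 19: 8160 = 429·19 + 9, so 5^23 ≡ 9.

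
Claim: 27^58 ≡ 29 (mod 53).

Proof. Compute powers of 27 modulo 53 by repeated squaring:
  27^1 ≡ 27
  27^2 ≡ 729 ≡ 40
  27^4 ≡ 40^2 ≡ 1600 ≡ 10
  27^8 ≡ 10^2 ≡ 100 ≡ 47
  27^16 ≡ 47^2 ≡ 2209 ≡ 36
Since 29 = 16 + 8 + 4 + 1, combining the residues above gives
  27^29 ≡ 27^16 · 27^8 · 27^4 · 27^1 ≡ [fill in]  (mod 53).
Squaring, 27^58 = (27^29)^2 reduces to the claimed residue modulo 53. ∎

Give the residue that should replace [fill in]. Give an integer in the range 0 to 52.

33

Multiply the listed residues: 36 · 47 · 10 · 27 = 1692 → 16920 → 456840.
Reducing modulo 53: 456840 = 8619·53 + 33, so 27^29 ≡ 33.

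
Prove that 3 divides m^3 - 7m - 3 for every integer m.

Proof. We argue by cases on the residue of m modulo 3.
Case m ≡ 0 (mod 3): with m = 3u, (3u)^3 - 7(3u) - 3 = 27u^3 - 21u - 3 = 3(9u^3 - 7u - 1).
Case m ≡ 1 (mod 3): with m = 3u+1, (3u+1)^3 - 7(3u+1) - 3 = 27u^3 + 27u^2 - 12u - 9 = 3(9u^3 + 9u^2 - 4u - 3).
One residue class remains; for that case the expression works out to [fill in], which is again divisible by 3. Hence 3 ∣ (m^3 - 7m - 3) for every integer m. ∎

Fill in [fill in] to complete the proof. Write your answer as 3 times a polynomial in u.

The residues treated are {0, 1}, so the missing case is m ≡ 2 (mod 3); write m = 3u+2.
Then (3u+2)^3 - 7(3u+2) - 3 = 27u^3 + 54u^2 + 15u - 9 = 3(9u^3 + 18u^2 + 5u - 3).

3(9u^3 + 18u^2 + 5u - 3)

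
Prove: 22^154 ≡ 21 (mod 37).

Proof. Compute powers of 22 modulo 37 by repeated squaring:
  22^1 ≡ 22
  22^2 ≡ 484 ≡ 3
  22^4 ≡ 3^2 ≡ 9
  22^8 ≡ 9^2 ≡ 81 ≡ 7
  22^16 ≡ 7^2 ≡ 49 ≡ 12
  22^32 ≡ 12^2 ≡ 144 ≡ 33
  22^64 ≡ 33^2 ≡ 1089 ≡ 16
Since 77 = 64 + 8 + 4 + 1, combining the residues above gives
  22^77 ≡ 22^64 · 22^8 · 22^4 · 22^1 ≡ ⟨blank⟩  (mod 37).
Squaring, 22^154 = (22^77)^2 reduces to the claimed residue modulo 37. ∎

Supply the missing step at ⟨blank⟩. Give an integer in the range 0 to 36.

13

22^64 · 22^8 · 22^4 · 22^1 ≡ 16 · 7 · 9 · 22 = 22176.
22176 mod 37 = 13, so 22^77 ≡ 13 (mod 37).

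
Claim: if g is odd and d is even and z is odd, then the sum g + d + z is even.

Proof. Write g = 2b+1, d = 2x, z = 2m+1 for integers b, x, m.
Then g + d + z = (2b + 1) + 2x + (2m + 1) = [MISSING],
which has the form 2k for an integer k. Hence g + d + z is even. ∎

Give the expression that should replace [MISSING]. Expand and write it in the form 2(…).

2(b + m + x + 1)

(2b + 1) + 2x + (2m + 1) = 2b + 2m + 2x + 2
= 2(b + m + x + 1).
Since b + m + x + 1 is an integer, the sum is of the form 2k for an integer k.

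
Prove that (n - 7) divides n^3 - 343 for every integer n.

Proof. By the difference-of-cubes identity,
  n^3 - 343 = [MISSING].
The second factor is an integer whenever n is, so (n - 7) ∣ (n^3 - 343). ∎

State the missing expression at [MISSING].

a^3 - b^3 = (a - b)(a^2 + ab + b^2). With a = n, b = 7:
n^3 - 343 = (n - 7)(n^2 + 7n + 49).

(n - 7)(n^2 + 7n + 49)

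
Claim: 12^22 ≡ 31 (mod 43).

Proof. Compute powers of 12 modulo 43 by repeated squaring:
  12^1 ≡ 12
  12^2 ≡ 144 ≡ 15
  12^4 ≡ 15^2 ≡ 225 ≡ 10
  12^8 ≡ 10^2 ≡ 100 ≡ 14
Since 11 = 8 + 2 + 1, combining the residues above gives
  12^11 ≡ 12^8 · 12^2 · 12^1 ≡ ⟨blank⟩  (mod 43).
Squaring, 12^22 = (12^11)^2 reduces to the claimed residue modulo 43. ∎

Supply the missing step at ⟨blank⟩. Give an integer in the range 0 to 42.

26

12^8 · 12^2 · 12^1 ≡ 14 · 15 · 12 = 2520.
2520 mod 43 = 26, so 12^11 ≡ 26 (mod 43).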